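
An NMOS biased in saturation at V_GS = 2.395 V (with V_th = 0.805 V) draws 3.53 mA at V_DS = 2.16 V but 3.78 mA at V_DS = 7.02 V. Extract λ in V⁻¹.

With V_GS fixed, I_D ∝ (1 + λ V_DS) in saturation, so I_D2/I_D1 = (1 + λ V_DS2)/(1 + λ V_DS1).
3.78/3.53 = 1.071 = (1 + 7.02 λ)/(1 + 2.16 λ).
Solving: λ (I_D1 V_DS2 − I_D2 V_DS1) = I_D2 − I_D1, so λ = (3.78 − 3.53) / (3.53 × 7.02 − 3.78 × 2.16) = 0.25 / 16.6 = 0.015 V⁻¹.

λ = 0.0150 V⁻¹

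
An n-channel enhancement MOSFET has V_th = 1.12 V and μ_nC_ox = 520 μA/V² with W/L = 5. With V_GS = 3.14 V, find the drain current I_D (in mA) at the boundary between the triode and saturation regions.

I_D = 5.30 mA

At the boundary V_DS = V_ov = V_GS − V_th = 3.14 − 1.12 = 2.02 V.
k_n = μ_nC_ox · (W/L) = 2.6 mA/V².
I_D = ½ k_n V_ov² = 0.5 × 2.6 × 2.02² = 5.3 mA.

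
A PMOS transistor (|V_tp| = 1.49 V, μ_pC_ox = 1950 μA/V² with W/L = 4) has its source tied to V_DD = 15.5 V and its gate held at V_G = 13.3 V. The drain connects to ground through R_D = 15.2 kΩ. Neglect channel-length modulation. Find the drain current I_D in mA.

I_D = 1.01 mA

V_SG = V_DD − V_G = 15.5 − 13.3 = 2.2 V, so V_ov = 2.2 − 1.49 = 0.71 V.
k_p = μ_pC_ox · (W/L) = 7.8 mA/V².
Assume saturation: I_D = ½ k_p V_ov² = 0.5 × 7.8 × 0.71² = 1.97 mA, giving V_SD = V_DD − I_D R_D = 15.5 − 1.97 × 15.2 = -14.4 V.
But -14.4 V < V_ov = 0.71 V, so the device is actually in triode.
In triode I_D = k_p[V_ov V_SD − ½ V_SD²] and I_D = (V_DD − V_SD)/R_D. Equating: 59.3 V_SD² − 85.18 V_SD + 15.5 = 0, giving V_SD = 0.214 V (the root below V_ov).
I_D = (15.5 − 0.214) / 15.2 = 1.01 mA.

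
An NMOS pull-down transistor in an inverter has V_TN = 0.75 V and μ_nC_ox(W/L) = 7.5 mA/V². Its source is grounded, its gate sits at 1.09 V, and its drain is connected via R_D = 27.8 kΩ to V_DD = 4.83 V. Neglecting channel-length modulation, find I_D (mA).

I_D = 0.171 mA

V_GS = V_G = 1.09 V, so V_ov = 1.09 − 0.75 = 0.34 V.
Assume saturation: I_D = ½ k_n V_ov² = 0.5 × 7.5 × 0.34² = 0.434 mA, giving V_DS = V_DD − I_D R_D = 4.83 − 0.434 × 27.8 = -7.22 V.
But -7.22 V < V_ov = 0.34 V, so the device is actually in triode.
In triode I_D = k_n[V_ov V_DS − ½ V_DS²] and I_D = (V_DD − V_DS)/R_D. Equating: 104 V_DS² − 71.89 V_DS + 4.83 = 0, giving V_DS = 0.0754 V (the root below V_ov).
I_D = (4.83 − 0.0754) / 27.8 = 0.171 mA.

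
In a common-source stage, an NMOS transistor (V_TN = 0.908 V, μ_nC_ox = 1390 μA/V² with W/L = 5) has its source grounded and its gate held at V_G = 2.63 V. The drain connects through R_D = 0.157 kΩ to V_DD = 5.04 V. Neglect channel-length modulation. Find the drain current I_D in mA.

V_GS = V_G = 2.63 V, so V_ov = 2.63 − 0.908 = 1.72 V.
k_n = μ_nC_ox · (W/L) = 6.95 mA/V².
Assume saturation: I_D = ½ k_n V_ov² = 0.5 × 6.95 × 1.72² = 10.3 mA, giving V_DS = V_DD − I_D R_D = 5.04 − 10.3 × 0.157 = 3.42 V.
V_DS = 3.42 V ≥ V_ov = 1.72 V, confirming saturation.

I_D = 10.3 mA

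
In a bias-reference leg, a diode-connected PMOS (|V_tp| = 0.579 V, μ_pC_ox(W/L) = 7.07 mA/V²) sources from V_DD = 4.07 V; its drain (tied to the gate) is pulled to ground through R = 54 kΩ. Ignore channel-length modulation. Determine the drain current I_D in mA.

With gate tied to drain, V_SG = V_SD ≥ V_SG − |V_tp|, so the device is in saturation.
KCL at the drain: ½ k_p (V_SG − |V_tp|)² = (V_DD − V_SG)/R.
Let x = V_SG − 0.579. Then 191 x² + x − 3.491 = 0, giving x = 0.133 V (positive root), so V_SG = 0.712 V.
I_D = (V_DD − V_SG)/R = (4.07 − 0.712) / 54 = 0.0622 mA.

I_D = 0.0622 mA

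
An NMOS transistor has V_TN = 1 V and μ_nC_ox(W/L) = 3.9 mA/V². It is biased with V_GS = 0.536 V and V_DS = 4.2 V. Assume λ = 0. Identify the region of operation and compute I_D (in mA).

Cutoff; I_D = 0 mA

V_GS = 0.536 V < V_TN = 1 V, so the transistor is in cutoff.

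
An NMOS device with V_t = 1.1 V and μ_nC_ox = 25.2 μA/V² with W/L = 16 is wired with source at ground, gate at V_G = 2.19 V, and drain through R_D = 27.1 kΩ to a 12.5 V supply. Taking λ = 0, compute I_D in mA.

I_D = 0.240 mA

V_GS = V_G = 2.19 V, so V_ov = 2.19 − 1.1 = 1.09 V.
k_n = μ_nC_ox · (W/L) = 0.4032 mA/V².
Assume saturation: I_D = ½ k_n V_ov² = 0.5 × 0.4032 × 1.09² = 0.24 mA, giving V_DS = V_DD − I_D R_D = 12.5 − 0.24 × 27.1 = 6.01 V.
V_DS = 6.01 V ≥ V_ov = 1.09 V, confirming saturation.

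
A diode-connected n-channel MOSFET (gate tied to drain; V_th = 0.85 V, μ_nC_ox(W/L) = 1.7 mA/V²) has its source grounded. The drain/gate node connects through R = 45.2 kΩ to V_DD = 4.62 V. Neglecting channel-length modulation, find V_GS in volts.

V_GS = 1.15 V

With gate tied to drain, V_GS = V_DS ≥ V_GS − V_th, so the device is in saturation.
KCL at the drain: ½ k_n (V_GS − V_th)² = (V_DD − V_GS)/R.
Let x = V_GS − 0.85. Then 38.4 x² + x − 3.77 = 0, giving x = 0.301 V (positive root), so V_GS = 1.15 V.
I_D = (V_DD − V_GS)/R = (4.62 − 1.15) / 45.2 = 0.0768 mA.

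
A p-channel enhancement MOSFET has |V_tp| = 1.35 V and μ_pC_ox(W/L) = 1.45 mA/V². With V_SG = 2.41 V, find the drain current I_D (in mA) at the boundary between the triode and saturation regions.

At the boundary V_SD = V_ov = V_SG − |V_tp| = 2.41 − 1.35 = 1.06 V.
I_D = ½ k_p V_ov² = 0.5 × 1.45 × 1.06² = 0.815 mA.

I_D = 0.815 mA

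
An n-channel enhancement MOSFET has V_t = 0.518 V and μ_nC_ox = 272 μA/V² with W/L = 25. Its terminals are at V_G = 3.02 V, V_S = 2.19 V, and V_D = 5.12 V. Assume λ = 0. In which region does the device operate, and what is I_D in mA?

Saturation; I_D = 0.331 mA

V_GS = V_G − V_S = 3.02 − 2.19 = 0.83 V; V_DS = V_D − V_S = 5.12 − 2.19 = 2.93 V.
k_n = μ_nC_ox · (W/L) = 6.8 mA/V².
V_ov = V_GS − V_t = 0.83 − 0.518 = 0.312 V.
Since V_DS = 2.93 V ≥ V_ov = 0.312 V, the device is in saturation.
I_D = ½ k_n V_ov² = 0.5 × 6.8 × 0.312² = 0.331 mA.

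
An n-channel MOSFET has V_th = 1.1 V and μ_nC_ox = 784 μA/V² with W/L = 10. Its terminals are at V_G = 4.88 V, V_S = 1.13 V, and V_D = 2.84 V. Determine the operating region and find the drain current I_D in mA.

Triode; I_D = 24.1 mA

V_GS = V_G − V_S = 4.88 − 1.13 = 3.75 V; V_DS = V_D − V_S = 2.84 − 1.13 = 1.71 V.
k_n = μ_nC_ox · (W/L) = 7.84 mA/V².
V_ov = V_GS − V_th = 3.75 − 1.1 = 2.65 V.
Since V_DS = 1.71 V < V_ov = 2.65 V, the device is in the triode region.
I_D = k_n [V_ov · V_DS − ½ V_DS²] = 7.84 × [2.65 × 1.71 − 0.5 × 1.71²] = 24.1 mA.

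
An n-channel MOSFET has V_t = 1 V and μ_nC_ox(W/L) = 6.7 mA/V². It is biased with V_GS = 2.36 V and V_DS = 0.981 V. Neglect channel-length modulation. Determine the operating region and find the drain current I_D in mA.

Triode; I_D = 5.71 mA

V_ov = V_GS − V_t = 2.36 − 1 = 1.36 V.
Since V_DS = 0.981 V < V_ov = 1.36 V, the device is in the triode region.
I_D = k_n [V_ov · V_DS − ½ V_DS²] = 6.7 × [1.36 × 0.981 − 0.5 × 0.981²] = 5.71 mA.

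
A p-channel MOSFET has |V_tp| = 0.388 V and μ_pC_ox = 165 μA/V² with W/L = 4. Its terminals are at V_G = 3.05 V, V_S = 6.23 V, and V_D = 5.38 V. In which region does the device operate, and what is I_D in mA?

V_SG = V_S − V_G = 6.23 − 3.05 = 3.18 V; V_SD = V_S − V_D = 6.23 − 5.38 = 0.85 V.
k_p = μ_pC_ox · (W/L) = 0.66 mA/V².
V_ov = V_SG − |V_tp| = 3.18 − 0.388 = 2.79 V.
Since V_SD = 0.85 V < V_ov = 2.79 V, the device is in the triode region.
I_D = k_p [V_ov · V_SD − ½ V_SD²] = 0.66 × [2.79 × 0.85 − 0.5 × 0.85²] = 1.33 mA.

Triode; I_D = 1.33 mA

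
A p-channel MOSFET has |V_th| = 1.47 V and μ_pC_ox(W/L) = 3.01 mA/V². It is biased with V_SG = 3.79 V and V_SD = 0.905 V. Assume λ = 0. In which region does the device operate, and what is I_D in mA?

Triode; I_D = 5.09 mA

V_ov = V_SG − |V_th| = 3.79 − 1.47 = 2.32 V.
Since V_SD = 0.905 V < V_ov = 2.32 V, the device is in the triode region.
I_D = k_p [V_ov · V_SD − ½ V_SD²] = 3.01 × [2.32 × 0.905 − 0.5 × 0.905²] = 5.09 mA.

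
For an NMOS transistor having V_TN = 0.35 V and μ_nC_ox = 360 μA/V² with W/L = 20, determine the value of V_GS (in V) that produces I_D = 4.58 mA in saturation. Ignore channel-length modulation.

k_n = μ_nC_ox · (W/L) = 7.2 mA/V².
In saturation I_D = ½ k_n (V_GS − V_TN)², so V_GS − V_TN = √(2 I_D / k_n) = √(2 × 4.58 / 7.2) = 1.13 V.
V_GS = 0.35 + 1.13 = 1.48 V.

V_GS = 1.48 V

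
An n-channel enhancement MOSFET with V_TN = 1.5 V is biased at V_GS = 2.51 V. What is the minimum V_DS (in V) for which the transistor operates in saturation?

The boundary between triode and saturation is V_DS = V_GS − V_TN = V_ov.
V_ov = 2.51 − 1.5 = 1.01 V.

V_DS,sat = 1.01 V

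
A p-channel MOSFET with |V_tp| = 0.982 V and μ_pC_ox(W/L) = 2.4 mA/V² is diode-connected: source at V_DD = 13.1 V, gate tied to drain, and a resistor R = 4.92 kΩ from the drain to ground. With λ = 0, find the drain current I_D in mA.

With gate tied to drain, V_SG = V_SD ≥ V_SG − |V_tp|, so the device is in saturation.
KCL at the drain: ½ k_p (V_SG − |V_tp|)² = (V_DD − V_SG)/R.
Let x = V_SG − 0.982. Then 5.9 x² + x − 12.12 = 0, giving x = 1.35 V (positive root), so V_SG = 2.33 V.
I_D = (V_DD − V_SG)/R = (13.1 − 2.33) / 4.92 = 2.19 mA.

I_D = 2.19 mA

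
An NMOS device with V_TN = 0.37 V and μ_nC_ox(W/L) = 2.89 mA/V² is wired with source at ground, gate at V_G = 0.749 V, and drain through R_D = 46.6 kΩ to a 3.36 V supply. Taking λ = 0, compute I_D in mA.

V_GS = V_G = 0.749 V, so V_ov = 0.749 − 0.37 = 0.379 V.
Assume saturation: I_D = ½ k_n V_ov² = 0.5 × 2.89 × 0.379² = 0.208 mA, giving V_DS = V_DD − I_D R_D = 3.36 − 0.208 × 46.6 = -6.31 V.
But -6.31 V < V_ov = 0.379 V, so the device is actually in triode.
In triode I_D = k_n[V_ov V_DS − ½ V_DS²] and I_D = (V_DD − V_DS)/R_D. Equating: 67.3 V_DS² − 52.04 V_DS + 3.36 = 0, giving V_DS = 0.0711 V (the root below V_ov).
I_D = (3.36 − 0.0711) / 46.6 = 0.0706 mA.

I_D = 0.0706 mA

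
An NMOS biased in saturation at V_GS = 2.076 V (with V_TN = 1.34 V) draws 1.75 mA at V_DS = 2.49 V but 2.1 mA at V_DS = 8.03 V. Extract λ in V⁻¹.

λ = 0.0397 V⁻¹

With V_GS fixed, I_D ∝ (1 + λ V_DS) in saturation, so I_D2/I_D1 = (1 + λ V_DS2)/(1 + λ V_DS1).
2.1/1.75 = 1.2 = (1 + 8.03 λ)/(1 + 2.49 λ).
Solving: λ (I_D1 V_DS2 − I_D2 V_DS1) = I_D2 − I_D1, so λ = (2.1 − 1.75) / (1.75 × 8.03 − 2.1 × 2.49) = 0.35 / 8.82 = 0.0397 V⁻¹.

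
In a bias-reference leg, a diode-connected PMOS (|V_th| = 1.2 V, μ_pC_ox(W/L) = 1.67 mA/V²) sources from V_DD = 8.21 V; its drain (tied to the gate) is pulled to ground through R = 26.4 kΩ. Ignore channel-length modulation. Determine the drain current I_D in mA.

With gate tied to drain, V_SG = V_SD ≥ V_SG − |V_th|, so the device is in saturation.
KCL at the drain: ½ k_p (V_SG − |V_th|)² = (V_DD − V_SG)/R.
Let x = V_SG − 1.2. Then 22 x² + x − 7.01 = 0, giving x = 0.542 V (positive root), so V_SG = 1.74 V.
I_D = (V_DD − V_SG)/R = (8.21 − 1.74) / 26.4 = 0.245 mA.

I_D = 0.245 mA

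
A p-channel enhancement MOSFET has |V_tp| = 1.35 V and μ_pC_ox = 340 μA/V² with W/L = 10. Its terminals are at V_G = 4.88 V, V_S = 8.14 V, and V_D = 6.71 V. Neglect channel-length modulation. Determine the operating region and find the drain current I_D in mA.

V_SG = V_S − V_G = 8.14 − 4.88 = 3.26 V; V_SD = V_S − V_D = 8.14 − 6.71 = 1.43 V.
k_p = μ_pC_ox · (W/L) = 3.4 mA/V².
V_ov = V_SG − |V_tp| = 3.26 − 1.35 = 1.91 V.
Since V_SD = 1.43 V < V_ov = 1.91 V, the device is in the triode region.
I_D = k_p [V_ov · V_SD − ½ V_SD²] = 3.4 × [1.91 × 1.43 − 0.5 × 1.43²] = 5.81 mA.

Triode; I_D = 5.81 mA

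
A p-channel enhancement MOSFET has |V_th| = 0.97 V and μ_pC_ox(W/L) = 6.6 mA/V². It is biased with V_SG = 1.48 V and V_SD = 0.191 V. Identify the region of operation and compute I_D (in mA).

V_ov = V_SG − |V_th| = 1.48 − 0.97 = 0.51 V.
Since V_SD = 0.191 V < V_ov = 0.51 V, the device is in the triode region.
I_D = k_p [V_ov · V_SD − ½ V_SD²] = 6.6 × [0.51 × 0.191 − 0.5 × 0.191²] = 0.523 mA.

Triode; I_D = 0.523 mA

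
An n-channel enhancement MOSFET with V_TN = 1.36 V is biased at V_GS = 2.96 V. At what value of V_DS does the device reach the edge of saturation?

V_DS,sat = 1.60 V

The boundary between triode and saturation is V_DS = V_GS − V_TN = V_ov.
V_ov = 2.96 − 1.36 = 1.6 V.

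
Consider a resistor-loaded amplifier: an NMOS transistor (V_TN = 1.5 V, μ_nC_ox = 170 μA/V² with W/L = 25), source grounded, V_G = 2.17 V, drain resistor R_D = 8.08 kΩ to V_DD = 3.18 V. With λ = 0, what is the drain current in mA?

V_GS = V_G = 2.17 V, so V_ov = 2.17 − 1.5 = 0.67 V.
k_n = μ_nC_ox · (W/L) = 4.25 mA/V².
Assume saturation: I_D = ½ k_n V_ov² = 0.5 × 4.25 × 0.67² = 0.954 mA, giving V_DS = V_DD − I_D R_D = 3.18 − 0.954 × 8.08 = -4.53 V.
But -4.53 V < V_ov = 0.67 V, so the device is actually in triode.
In triode I_D = k_n[V_ov V_DS − ½ V_DS²] and I_D = (V_DD − V_DS)/R_D. Equating: 17.2 V_DS² − 24.01 V_DS + 3.18 = 0, giving V_DS = 0.148 V (the root below V_ov).
I_D = (3.18 − 0.148) / 8.08 = 0.375 mA.

I_D = 0.375 mA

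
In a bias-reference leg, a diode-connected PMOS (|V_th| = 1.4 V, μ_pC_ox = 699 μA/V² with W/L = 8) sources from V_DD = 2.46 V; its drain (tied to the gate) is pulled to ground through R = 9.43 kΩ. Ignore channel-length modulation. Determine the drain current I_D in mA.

I_D = 0.0931 mA

With gate tied to drain, V_SG = V_SD ≥ V_SG − |V_th|, so the device is in saturation.
k_p = μ_pC_ox · (W/L) = 5.592 mA/V².
KCL at the drain: ½ k_p (V_SG − |V_th|)² = (V_DD − V_SG)/R.
Let x = V_SG − 1.4. Then 26.4 x² + x − 1.06 = 0, giving x = 0.182 V (positive root), so V_SG = 1.58 V.
I_D = (V_DD − V_SG)/R = (2.46 − 1.58) / 9.43 = 0.0931 mA.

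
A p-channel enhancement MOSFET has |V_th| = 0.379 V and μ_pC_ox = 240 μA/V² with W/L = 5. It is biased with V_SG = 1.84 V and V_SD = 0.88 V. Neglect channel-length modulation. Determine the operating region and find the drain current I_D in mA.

k_p = μ_pC_ox · (W/L) = 1.2 mA/V².
V_ov = V_SG − |V_th| = 1.84 − 0.379 = 1.46 V.
Since V_SD = 0.88 V < V_ov = 1.46 V, the device is in the triode region.
I_D = k_p [V_ov · V_SD − ½ V_SD²] = 1.2 × [1.46 × 0.88 − 0.5 × 0.88²] = 1.08 mA.

Triode; I_D = 1.08 mA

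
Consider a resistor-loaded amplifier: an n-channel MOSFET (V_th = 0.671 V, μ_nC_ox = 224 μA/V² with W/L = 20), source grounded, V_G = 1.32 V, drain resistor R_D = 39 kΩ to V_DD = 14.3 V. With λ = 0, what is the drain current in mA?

V_GS = V_G = 1.32 V, so V_ov = 1.32 − 0.671 = 0.649 V.
k_n = μ_nC_ox · (W/L) = 4.48 mA/V².
Assume saturation: I_D = ½ k_n V_ov² = 0.5 × 4.48 × 0.649² = 0.943 mA, giving V_DS = V_DD − I_D R_D = 14.3 − 0.943 × 39 = -22.5 V.
But -22.5 V < V_ov = 0.649 V, so the device is actually in triode.
In triode I_D = k_n[V_ov V_DS − ½ V_DS²] and I_D = (V_DD − V_DS)/R_D. Equating: 87.4 V_DS² − 114.4 V_DS + 14.3 = 0, giving V_DS = 0.14 V (the root below V_ov).
I_D = (14.3 − 0.14) / 39 = 0.363 mA.

I_D = 0.363 mA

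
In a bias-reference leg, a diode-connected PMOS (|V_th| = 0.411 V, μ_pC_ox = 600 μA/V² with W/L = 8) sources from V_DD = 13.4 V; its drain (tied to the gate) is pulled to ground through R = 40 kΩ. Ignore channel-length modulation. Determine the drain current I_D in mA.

With gate tied to drain, V_SG = V_SD ≥ V_SG − |V_th|, so the device is in saturation.
k_p = μ_pC_ox · (W/L) = 4.8 mA/V².
KCL at the drain: ½ k_p (V_SG − |V_th|)² = (V_DD − V_SG)/R.
Let x = V_SG − 0.411. Then 96 x² + x − 12.99 = 0, giving x = 0.363 V (positive root), so V_SG = 0.774 V.
I_D = (V_DD − V_SG)/R = (13.4 − 0.774) / 40 = 0.316 mA.

I_D = 0.316 mA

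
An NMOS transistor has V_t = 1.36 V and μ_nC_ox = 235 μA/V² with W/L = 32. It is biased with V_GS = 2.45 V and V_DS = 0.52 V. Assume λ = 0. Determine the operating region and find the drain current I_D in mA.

k_n = μ_nC_ox · (W/L) = 7.52 mA/V².
V_ov = V_GS − V_t = 2.45 − 1.36 = 1.09 V.
Since V_DS = 0.52 V < V_ov = 1.09 V, the device is in the triode region.
I_D = k_n [V_ov · V_DS − ½ V_DS²] = 7.52 × [1.09 × 0.52 − 0.5 × 0.52²] = 3.25 mA.

Triode; I_D = 3.25 mA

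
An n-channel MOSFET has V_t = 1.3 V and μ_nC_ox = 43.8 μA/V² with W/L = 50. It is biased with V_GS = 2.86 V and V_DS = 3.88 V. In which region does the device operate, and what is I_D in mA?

Saturation; I_D = 2.66 mA

k_n = μ_nC_ox · (W/L) = 2.19 mA/V².
V_ov = V_GS − V_t = 2.86 − 1.3 = 1.56 V.
Since V_DS = 3.88 V ≥ V_ov = 1.56 V, the device is in saturation.
I_D = ½ k_n V_ov² = 0.5 × 2.19 × 1.56² = 2.66 mA.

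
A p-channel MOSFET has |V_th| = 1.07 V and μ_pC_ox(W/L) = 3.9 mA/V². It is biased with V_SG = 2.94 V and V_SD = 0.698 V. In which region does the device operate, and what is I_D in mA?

Triode; I_D = 4.14 mA

V_ov = V_SG − |V_th| = 2.94 − 1.07 = 1.87 V.
Since V_SD = 0.698 V < V_ov = 1.87 V, the device is in the triode region.
I_D = k_p [V_ov · V_SD − ½ V_SD²] = 3.9 × [1.87 × 0.698 − 0.5 × 0.698²] = 4.14 mA.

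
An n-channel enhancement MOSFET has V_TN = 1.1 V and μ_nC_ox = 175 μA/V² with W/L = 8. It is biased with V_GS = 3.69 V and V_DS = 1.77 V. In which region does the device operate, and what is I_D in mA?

Triode; I_D = 4.22 mA

k_n = μ_nC_ox · (W/L) = 1.4 mA/V².
V_ov = V_GS − V_TN = 3.69 − 1.1 = 2.59 V.
Since V_DS = 1.77 V < V_ov = 2.59 V, the device is in the triode region.
I_D = k_n [V_ov · V_DS − ½ V_DS²] = 1.4 × [2.59 × 1.77 − 0.5 × 1.77²] = 4.22 mA.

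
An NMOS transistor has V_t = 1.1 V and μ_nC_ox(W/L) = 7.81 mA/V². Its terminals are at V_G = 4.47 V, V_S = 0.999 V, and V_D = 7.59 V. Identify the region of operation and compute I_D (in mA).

V_GS = V_G − V_S = 4.47 − 0.999 = 3.47 V; V_DS = V_D − V_S = 7.59 − 0.999 = 6.59 V.
V_ov = V_GS − V_t = 3.47 − 1.1 = 2.37 V.
Since V_DS = 6.59 V ≥ V_ov = 2.37 V, the device is in saturation.
I_D = ½ k_n V_ov² = 0.5 × 7.81 × 2.37² = 22 mA.

Saturation; I_D = 22.0 mA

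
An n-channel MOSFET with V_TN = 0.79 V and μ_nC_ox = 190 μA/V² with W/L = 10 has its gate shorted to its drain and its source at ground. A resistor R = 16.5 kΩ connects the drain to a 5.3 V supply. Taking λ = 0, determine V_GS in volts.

V_GS = 1.30 V

With gate tied to drain, V_GS = V_DS ≥ V_GS − V_TN, so the device is in saturation.
k_n = μ_nC_ox · (W/L) = 1.9 mA/V².
KCL at the drain: ½ k_n (V_GS − V_TN)² = (V_DD − V_GS)/R.
Let x = V_GS − 0.79. Then 15.7 x² + x − 4.51 = 0, giving x = 0.505 V (positive root), so V_GS = 1.3 V.
I_D = (V_DD − V_GS)/R = (5.3 − 1.3) / 16.5 = 0.243 mA.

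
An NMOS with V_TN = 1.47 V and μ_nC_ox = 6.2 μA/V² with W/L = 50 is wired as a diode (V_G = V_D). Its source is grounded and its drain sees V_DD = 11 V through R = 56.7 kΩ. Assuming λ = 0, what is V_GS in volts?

With gate tied to drain, V_GS = V_DS ≥ V_GS − V_TN, so the device is in saturation.
k_n = μ_nC_ox · (W/L) = 0.31 mA/V².
KCL at the drain: ½ k_n (V_GS − V_TN)² = (V_DD − V_GS)/R.
Let x = V_GS − 1.47. Then 8.79 x² + x − 9.53 = 0, giving x = 0.986 V (positive root), so V_GS = 2.46 V.
I_D = (V_DD − V_GS)/R = (11 − 2.46) / 56.7 = 0.151 mA.

V_GS = 2.46 V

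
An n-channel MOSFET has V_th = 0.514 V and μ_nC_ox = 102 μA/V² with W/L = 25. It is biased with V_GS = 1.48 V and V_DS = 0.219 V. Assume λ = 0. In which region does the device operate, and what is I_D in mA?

Triode; I_D = 0.478 mA

k_n = μ_nC_ox · (W/L) = 2.55 mA/V².
V_ov = V_GS − V_th = 1.48 − 0.514 = 0.966 V.
Since V_DS = 0.219 V < V_ov = 0.966 V, the device is in the triode region.
I_D = k_n [V_ov · V_DS − ½ V_DS²] = 2.55 × [0.966 × 0.219 − 0.5 × 0.219²] = 0.478 mA.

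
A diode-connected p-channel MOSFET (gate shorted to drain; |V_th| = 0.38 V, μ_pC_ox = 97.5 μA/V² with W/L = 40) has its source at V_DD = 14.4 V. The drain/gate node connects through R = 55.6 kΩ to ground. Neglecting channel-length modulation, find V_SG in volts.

With gate tied to drain, V_SG = V_SD ≥ V_SG − |V_th|, so the device is in saturation.
k_p = μ_pC_ox · (W/L) = 3.9 mA/V².
KCL at the drain: ½ k_p (V_SG − |V_th|)² = (V_DD − V_SG)/R.
Let x = V_SG − 0.38. Then 108 x² + x − 14.02 = 0, giving x = 0.355 V (positive root), so V_SG = 0.735 V.
I_D = (V_DD − V_SG)/R = (14.4 − 0.735) / 55.6 = 0.246 mA.

V_SG = 0.735 V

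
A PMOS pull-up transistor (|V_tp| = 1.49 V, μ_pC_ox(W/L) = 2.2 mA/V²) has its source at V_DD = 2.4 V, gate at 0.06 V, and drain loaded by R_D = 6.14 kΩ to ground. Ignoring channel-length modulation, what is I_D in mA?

I_D = 0.355 mA

V_SG = V_DD − V_G = 2.4 − 0.06 = 2.34 V, so V_ov = 2.34 − 1.49 = 0.85 V.
Assume saturation: I_D = ½ k_p V_ov² = 0.5 × 2.2 × 0.85² = 0.795 mA, giving V_SD = V_DD − I_D R_D = 2.4 − 0.795 × 6.14 = -2.48 V.
But -2.48 V < V_ov = 0.85 V, so the device is actually in triode.
In triode I_D = k_p[V_ov V_SD − ½ V_SD²] and I_D = (V_DD − V_SD)/R_D. Equating: 6.75 V_SD² − 12.48 V_SD + 2.4 = 0, giving V_SD = 0.218 V (the root below V_ov).
I_D = (2.4 − 0.218) / 6.14 = 0.355 mA.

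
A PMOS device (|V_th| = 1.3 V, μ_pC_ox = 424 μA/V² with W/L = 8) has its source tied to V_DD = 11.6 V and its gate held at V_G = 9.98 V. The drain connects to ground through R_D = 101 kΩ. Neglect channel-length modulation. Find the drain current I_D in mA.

V_SG = V_DD − V_G = 11.6 − 9.98 = 1.62 V, so V_ov = 1.62 − 1.3 = 0.32 V.
k_p = μ_pC_ox · (W/L) = 3.392 mA/V².
Assume saturation: I_D = ½ k_p V_ov² = 0.5 × 3.392 × 0.32² = 0.174 mA, giving V_SD = V_DD − I_D R_D = 11.6 − 0.174 × 101 = -5.94 V.
But -5.94 V < V_ov = 0.32 V, so the device is actually in triode.
In triode I_D = k_p[V_ov V_SD − ½ V_SD²] and I_D = (V_DD − V_SD)/R_D. Equating: 171 V_SD² − 110.6 V_SD + 11.6 = 0, giving V_SD = 0.132 V (the root below V_ov).
I_D = (11.6 − 0.132) / 101 = 0.114 mA.

I_D = 0.114 mA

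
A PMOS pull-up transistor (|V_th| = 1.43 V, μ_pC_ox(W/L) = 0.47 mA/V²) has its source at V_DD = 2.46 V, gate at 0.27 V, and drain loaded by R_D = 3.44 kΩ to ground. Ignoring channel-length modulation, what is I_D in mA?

I_D = 0.136 mA

V_SG = V_DD − V_G = 2.46 − 0.27 = 2.19 V, so V_ov = 2.19 − 1.43 = 0.76 V.
Assume saturation: I_D = ½ k_p V_ov² = 0.5 × 0.47 × 0.76² = 0.136 mA, giving V_SD = V_DD − I_D R_D = 2.46 − 0.136 × 3.44 = 1.99 V.
V_SD = 1.99 V ≥ V_ov = 0.76 V, confirming saturation.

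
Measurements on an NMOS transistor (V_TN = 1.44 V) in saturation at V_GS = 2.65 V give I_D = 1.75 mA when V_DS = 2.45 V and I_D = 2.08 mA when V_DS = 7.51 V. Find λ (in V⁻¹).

With V_GS fixed, I_D ∝ (1 + λ V_DS) in saturation, so I_D2/I_D1 = (1 + λ V_DS2)/(1 + λ V_DS1).
2.08/1.75 = 1.189 = (1 + 7.51 λ)/(1 + 2.45 λ).
Solving: λ (I_D1 V_DS2 − I_D2 V_DS1) = I_D2 − I_D1, so λ = (2.08 − 1.75) / (1.75 × 7.51 − 2.08 × 2.45) = 0.33 / 8.05 = 0.041 V⁻¹.

λ = 0.0410 V⁻¹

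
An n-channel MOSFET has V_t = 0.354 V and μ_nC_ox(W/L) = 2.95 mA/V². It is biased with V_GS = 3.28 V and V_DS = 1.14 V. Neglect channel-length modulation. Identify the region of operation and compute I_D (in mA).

Triode; I_D = 7.92 mA

V_ov = V_GS − V_t = 3.28 − 0.354 = 2.93 V.
Since V_DS = 1.14 V < V_ov = 2.93 V, the device is in the triode region.
I_D = k_n [V_ov · V_DS − ½ V_DS²] = 2.95 × [2.93 × 1.14 − 0.5 × 1.14²] = 7.92 mA.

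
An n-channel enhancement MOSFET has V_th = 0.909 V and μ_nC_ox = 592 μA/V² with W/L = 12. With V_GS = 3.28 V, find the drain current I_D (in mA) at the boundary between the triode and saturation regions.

At the boundary V_DS = V_ov = V_GS − V_th = 3.28 − 0.909 = 2.37 V.
k_n = μ_nC_ox · (W/L) = 7.104 mA/V².
I_D = ½ k_n V_ov² = 0.5 × 7.104 × 2.37² = 20 mA.

I_D = 20.0 mA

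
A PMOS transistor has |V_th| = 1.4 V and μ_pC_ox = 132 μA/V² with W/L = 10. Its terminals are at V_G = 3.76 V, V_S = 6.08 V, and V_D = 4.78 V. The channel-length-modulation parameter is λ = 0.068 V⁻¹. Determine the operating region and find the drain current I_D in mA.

Saturation; I_D = 0.608 mA

V_SG = V_S − V_G = 6.08 − 3.76 = 2.32 V; V_SD = V_S − V_D = 6.08 − 4.78 = 1.3 V.
k_p = μ_pC_ox · (W/L) = 1.32 mA/V².
V_ov = V_SG − |V_th| = 2.32 − 1.4 = 0.92 V.
Since V_SD = 1.3 V ≥ V_ov = 0.92 V, the device is in saturation.
I_D = ½ k_p V_ov² (1 + λ V_SD) = 0.5 × 1.32 × 0.92² × (1 + 0.068 × 1.3) = 0.608 mA.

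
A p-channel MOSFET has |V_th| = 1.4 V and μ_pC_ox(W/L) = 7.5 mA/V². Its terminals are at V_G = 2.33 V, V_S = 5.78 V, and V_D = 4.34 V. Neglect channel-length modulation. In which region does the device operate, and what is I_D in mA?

V_SG = V_S − V_G = 5.78 − 2.33 = 3.45 V; V_SD = V_S − V_D = 5.78 − 4.34 = 1.44 V.
V_ov = V_SG − |V_th| = 3.45 − 1.4 = 2.05 V.
Since V_SD = 1.44 V < V_ov = 2.05 V, the device is in the triode region.
I_D = k_p [V_ov · V_SD − ½ V_SD²] = 7.5 × [2.05 × 1.44 − 0.5 × 1.44²] = 14.4 mA.

Triode; I_D = 14.4 mA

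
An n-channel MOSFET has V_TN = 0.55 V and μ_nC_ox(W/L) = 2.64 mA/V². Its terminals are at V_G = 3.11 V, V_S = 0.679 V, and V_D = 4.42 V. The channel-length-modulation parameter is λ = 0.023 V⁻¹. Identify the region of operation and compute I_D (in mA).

Saturation; I_D = 5.07 mA

V_GS = V_G − V_S = 3.11 − 0.679 = 2.43 V; V_DS = V_D − V_S = 4.42 − 0.679 = 3.74 V.
V_ov = V_GS − V_TN = 2.43 − 0.55 = 1.88 V.
Since V_DS = 3.74 V ≥ V_ov = 1.88 V, the device is in saturation.
I_D = ½ k_n V_ov² (1 + λ V_DS) = 0.5 × 2.64 × 1.88² × (1 + 0.023 × 3.74) = 5.07 mA.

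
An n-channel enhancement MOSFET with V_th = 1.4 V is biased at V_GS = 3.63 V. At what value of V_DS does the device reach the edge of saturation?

The boundary between triode and saturation is V_DS = V_GS − V_th = V_ov.
V_ov = 3.63 − 1.4 = 2.23 V.

V_DS,sat = 2.23 V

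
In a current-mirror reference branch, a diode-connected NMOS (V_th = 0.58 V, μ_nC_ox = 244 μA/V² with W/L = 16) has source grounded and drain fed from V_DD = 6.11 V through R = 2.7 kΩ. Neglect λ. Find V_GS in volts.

With gate tied to drain, V_GS = V_DS ≥ V_GS − V_th, so the device is in saturation.
k_n = μ_nC_ox · (W/L) = 3.904 mA/V².
KCL at the drain: ½ k_n (V_GS − V_th)² = (V_DD − V_GS)/R.
Let x = V_GS − 0.58. Then 5.27 x² + x − 5.53 = 0, giving x = 0.934 V (positive root), so V_GS = 1.51 V.
I_D = (V_DD − V_GS)/R = (6.11 − 1.51) / 2.7 = 1.7 mA.

V_GS = 1.51 V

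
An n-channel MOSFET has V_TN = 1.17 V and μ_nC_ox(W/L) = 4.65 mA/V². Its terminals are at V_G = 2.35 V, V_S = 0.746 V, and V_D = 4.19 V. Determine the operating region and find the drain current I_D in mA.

Saturation; I_D = 0.438 mA

V_GS = V_G − V_S = 2.35 − 0.746 = 1.6 V; V_DS = V_D − V_S = 4.19 − 0.746 = 3.44 V.
V_ov = V_GS − V_TN = 1.6 − 1.17 = 0.434 V.
Since V_DS = 3.44 V ≥ V_ov = 0.434 V, the device is in saturation.
I_D = ½ k_n V_ov² = 0.5 × 4.65 × 0.434² = 0.438 mA.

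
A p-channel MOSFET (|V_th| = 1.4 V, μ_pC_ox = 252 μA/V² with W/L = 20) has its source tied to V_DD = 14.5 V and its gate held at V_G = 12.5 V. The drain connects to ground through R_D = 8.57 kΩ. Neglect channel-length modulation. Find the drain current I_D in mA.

V_SG = V_DD − V_G = 14.5 − 12.5 = 2 V, so V_ov = 2 − 1.4 = 0.6 V.
k_p = μ_pC_ox · (W/L) = 5.04 mA/V².
Assume saturation: I_D = ½ k_p V_ov² = 0.5 × 5.04 × 0.6² = 0.907 mA, giving V_SD = V_DD − I_D R_D = 14.5 − 0.907 × 8.57 = 6.73 V.
V_SD = 6.73 V ≥ V_ov = 0.6 V, confirming saturation.

I_D = 0.907 mA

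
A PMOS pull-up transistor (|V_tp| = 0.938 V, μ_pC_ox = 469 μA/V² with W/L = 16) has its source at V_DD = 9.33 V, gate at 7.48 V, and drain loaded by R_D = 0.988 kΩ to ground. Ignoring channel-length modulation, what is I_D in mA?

I_D = 3.12 mA

V_SG = V_DD − V_G = 9.33 − 7.48 = 1.85 V, so V_ov = 1.85 − 0.938 = 0.912 V.
k_p = μ_pC_ox · (W/L) = 7.504 mA/V².
Assume saturation: I_D = ½ k_p V_ov² = 0.5 × 7.504 × 0.912² = 3.12 mA, giving V_SD = V_DD − I_D R_D = 9.33 − 3.12 × 0.988 = 6.25 V.
V_SD = 6.25 V ≥ V_ov = 0.912 V, confirming saturation.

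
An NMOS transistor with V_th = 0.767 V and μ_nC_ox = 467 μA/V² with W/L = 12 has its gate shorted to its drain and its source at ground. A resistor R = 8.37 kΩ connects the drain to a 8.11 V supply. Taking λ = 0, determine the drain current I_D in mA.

With gate tied to drain, V_GS = V_DS ≥ V_GS − V_th, so the device is in saturation.
k_n = μ_nC_ox · (W/L) = 5.604 mA/V².
KCL at the drain: ½ k_n (V_GS − V_th)² = (V_DD − V_GS)/R.
Let x = V_GS − 0.767. Then 23.5 x² + x − 7.343 = 0, giving x = 0.539 V (positive root), so V_GS = 1.31 V.
I_D = (V_DD − V_GS)/R = (8.11 − 1.31) / 8.37 = 0.813 mA.

I_D = 0.813 mA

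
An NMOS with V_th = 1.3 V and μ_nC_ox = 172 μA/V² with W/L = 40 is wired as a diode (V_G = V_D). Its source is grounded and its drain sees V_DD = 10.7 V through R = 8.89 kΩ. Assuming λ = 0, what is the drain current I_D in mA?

I_D = 0.997 mA

With gate tied to drain, V_GS = V_DS ≥ V_GS − V_th, so the device is in saturation.
k_n = μ_nC_ox · (W/L) = 6.88 mA/V².
KCL at the drain: ½ k_n (V_GS − V_th)² = (V_DD − V_GS)/R.
Let x = V_GS − 1.3. Then 30.6 x² + x − 9.4 = 0, giving x = 0.538 V (positive root), so V_GS = 1.84 V.
I_D = (V_DD − V_GS)/R = (10.7 − 1.84) / 8.89 = 0.997 mA.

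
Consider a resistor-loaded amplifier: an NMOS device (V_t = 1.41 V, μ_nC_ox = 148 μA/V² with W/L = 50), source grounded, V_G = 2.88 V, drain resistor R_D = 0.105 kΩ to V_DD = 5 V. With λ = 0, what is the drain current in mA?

I_D = 8.00 mA

V_GS = V_G = 2.88 V, so V_ov = 2.88 − 1.41 = 1.47 V.
k_n = μ_nC_ox · (W/L) = 7.4 mA/V².
Assume saturation: I_D = ½ k_n V_ov² = 0.5 × 7.4 × 1.47² = 8 mA, giving V_DS = V_DD − I_D R_D = 5 − 8 × 0.105 = 4.16 V.
V_DS = 4.16 V ≥ V_ov = 1.47 V, confirming saturation.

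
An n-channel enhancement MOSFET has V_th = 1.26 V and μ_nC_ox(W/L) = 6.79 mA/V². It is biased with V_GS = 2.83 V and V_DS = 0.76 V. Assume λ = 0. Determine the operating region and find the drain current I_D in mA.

V_ov = V_GS − V_th = 2.83 − 1.26 = 1.57 V.
Since V_DS = 0.76 V < V_ov = 1.57 V, the device is in the triode region.
I_D = k_n [V_ov · V_DS − ½ V_DS²] = 6.79 × [1.57 × 0.76 − 0.5 × 0.76²] = 6.14 mA.

Triode; I_D = 6.14 mA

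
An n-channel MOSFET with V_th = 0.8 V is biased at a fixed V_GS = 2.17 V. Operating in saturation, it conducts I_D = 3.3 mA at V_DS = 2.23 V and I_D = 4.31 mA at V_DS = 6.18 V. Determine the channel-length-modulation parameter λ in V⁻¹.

λ = 0.0937 V⁻¹

With V_GS fixed, I_D ∝ (1 + λ V_DS) in saturation, so I_D2/I_D1 = (1 + λ V_DS2)/(1 + λ V_DS1).
4.31/3.3 = 1.306 = (1 + 6.18 λ)/(1 + 2.23 λ).
Solving: λ (I_D1 V_DS2 − I_D2 V_DS1) = I_D2 − I_D1, so λ = (4.31 − 3.3) / (3.3 × 6.18 − 4.31 × 2.23) = 1.01 / 10.8 = 0.0937 V⁻¹.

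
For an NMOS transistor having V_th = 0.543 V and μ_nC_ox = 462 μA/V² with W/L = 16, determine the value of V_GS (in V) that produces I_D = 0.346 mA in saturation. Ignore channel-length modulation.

k_n = μ_nC_ox · (W/L) = 7.392 mA/V².
In saturation I_D = ½ k_n (V_GS − V_th)², so V_GS − V_th = √(2 I_D / k_n) = √(2 × 0.346 / 7.392) = 0.306 V.
V_GS = 0.543 + 0.306 = 0.849 V.

V_GS = 0.849 V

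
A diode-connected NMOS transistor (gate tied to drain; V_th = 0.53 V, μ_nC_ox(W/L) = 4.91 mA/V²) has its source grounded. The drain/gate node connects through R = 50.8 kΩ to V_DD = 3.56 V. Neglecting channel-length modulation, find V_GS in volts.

V_GS = 0.682 V

With gate tied to drain, V_GS = V_DS ≥ V_GS − V_th, so the device is in saturation.
KCL at the drain: ½ k_n (V_GS − V_th)² = (V_DD − V_GS)/R.
Let x = V_GS − 0.53. Then 125 x² + x − 3.03 = 0, giving x = 0.152 V (positive root), so V_GS = 0.682 V.
I_D = (V_DD − V_GS)/R = (3.56 − 0.682) / 50.8 = 0.0567 mA.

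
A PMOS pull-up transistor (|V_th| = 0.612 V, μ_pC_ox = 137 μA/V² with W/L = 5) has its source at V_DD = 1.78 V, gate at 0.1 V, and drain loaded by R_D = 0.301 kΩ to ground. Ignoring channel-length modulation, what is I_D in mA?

V_SG = V_DD − V_G = 1.78 − 0.1 = 1.68 V, so V_ov = 1.68 − 0.612 = 1.07 V.
k_p = μ_pC_ox · (W/L) = 0.685 mA/V².
Assume saturation: I_D = ½ k_p V_ov² = 0.5 × 0.685 × 1.07² = 0.391 mA, giving V_SD = V_DD − I_D R_D = 1.78 − 0.391 × 0.301 = 1.66 V.
V_SD = 1.66 V ≥ V_ov = 1.07 V, confirming saturation.

I_D = 0.391 mA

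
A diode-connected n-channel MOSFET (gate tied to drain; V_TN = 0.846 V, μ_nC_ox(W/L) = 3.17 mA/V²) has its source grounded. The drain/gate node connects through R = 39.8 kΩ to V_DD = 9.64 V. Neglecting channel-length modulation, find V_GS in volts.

V_GS = 1.21 V

With gate tied to drain, V_GS = V_DS ≥ V_GS − V_TN, so the device is in saturation.
KCL at the drain: ½ k_n (V_GS − V_TN)² = (V_DD − V_GS)/R.
Let x = V_GS − 0.846. Then 63.1 x² + x − 8.794 = 0, giving x = 0.366 V (positive root), so V_GS = 1.21 V.
I_D = (V_DD − V_GS)/R = (9.64 − 1.21) / 39.8 = 0.212 mA.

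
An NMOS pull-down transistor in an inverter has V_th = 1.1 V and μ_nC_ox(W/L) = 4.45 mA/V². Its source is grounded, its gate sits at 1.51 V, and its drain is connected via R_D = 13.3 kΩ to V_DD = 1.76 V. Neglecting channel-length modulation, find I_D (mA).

I_D = 0.127 mA

V_GS = V_G = 1.51 V, so V_ov = 1.51 − 1.1 = 0.41 V.
Assume saturation: I_D = ½ k_n V_ov² = 0.5 × 4.45 × 0.41² = 0.374 mA, giving V_DS = V_DD − I_D R_D = 1.76 − 0.374 × 13.3 = -3.21 V.
But -3.21 V < V_ov = 0.41 V, so the device is actually in triode.
In triode I_D = k_n[V_ov V_DS − ½ V_DS²] and I_D = (V_DD − V_DS)/R_D. Equating: 29.6 V_DS² − 25.27 V_DS + 1.76 = 0, giving V_DS = 0.0765 V (the root below V_ov).
I_D = (1.76 − 0.0765) / 13.3 = 0.127 mA.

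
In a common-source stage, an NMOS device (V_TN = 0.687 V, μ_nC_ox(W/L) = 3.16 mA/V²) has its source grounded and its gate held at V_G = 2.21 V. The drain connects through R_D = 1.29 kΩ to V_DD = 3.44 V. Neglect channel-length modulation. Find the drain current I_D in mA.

V_GS = V_G = 2.21 V, so V_ov = 2.21 − 0.687 = 1.52 V.
Assume saturation: I_D = ½ k_n V_ov² = 0.5 × 3.16 × 1.52² = 3.66 mA, giving V_DS = V_DD − I_D R_D = 3.44 − 3.66 × 1.29 = -1.29 V.
But -1.29 V < V_ov = 1.52 V, so the device is actually in triode.
In triode I_D = k_n[V_ov V_DS − ½ V_DS²] and I_D = (V_DD − V_DS)/R_D. Equating: 2.04 V_DS² − 7.208 V_DS + 3.44 = 0, giving V_DS = 0.569 V (the root below V_ov).
I_D = (3.44 − 0.569) / 1.29 = 2.23 mA.

I_D = 2.23 mA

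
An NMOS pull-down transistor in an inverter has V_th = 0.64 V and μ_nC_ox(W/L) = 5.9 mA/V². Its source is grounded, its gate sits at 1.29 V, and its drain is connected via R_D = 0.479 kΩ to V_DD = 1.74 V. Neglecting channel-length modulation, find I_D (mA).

V_GS = V_G = 1.29 V, so V_ov = 1.29 − 0.64 = 0.65 V.
Assume saturation: I_D = ½ k_n V_ov² = 0.5 × 5.9 × 0.65² = 1.25 mA, giving V_DS = V_DD − I_D R_D = 1.74 − 1.25 × 0.479 = 1.14 V.
V_DS = 1.14 V ≥ V_ov = 0.65 V, confirming saturation.

I_D = 1.25 mA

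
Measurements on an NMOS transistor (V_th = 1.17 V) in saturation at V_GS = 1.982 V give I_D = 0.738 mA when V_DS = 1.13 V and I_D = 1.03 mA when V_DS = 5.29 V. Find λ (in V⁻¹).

With V_GS fixed, I_D ∝ (1 + λ V_DS) in saturation, so I_D2/I_D1 = (1 + λ V_DS2)/(1 + λ V_DS1).
1.03/0.738 = 1.396 = (1 + 5.29 λ)/(1 + 1.13 λ).
Solving: λ (I_D1 V_DS2 − I_D2 V_DS1) = I_D2 − I_D1, so λ = (1.03 − 0.738) / (0.738 × 5.29 − 1.03 × 1.13) = 0.292 / 2.74 = 0.107 V⁻¹.

λ = 0.107 V⁻¹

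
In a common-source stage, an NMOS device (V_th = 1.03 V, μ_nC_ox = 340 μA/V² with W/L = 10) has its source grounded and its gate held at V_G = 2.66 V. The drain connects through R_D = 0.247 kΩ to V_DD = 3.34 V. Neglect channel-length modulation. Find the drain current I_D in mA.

I_D = 4.52 mA

V_GS = V_G = 2.66 V, so V_ov = 2.66 − 1.03 = 1.63 V.
k_n = μ_nC_ox · (W/L) = 3.4 mA/V².
Assume saturation: I_D = ½ k_n V_ov² = 0.5 × 3.4 × 1.63² = 4.52 mA, giving V_DS = V_DD − I_D R_D = 3.34 − 4.52 × 0.247 = 2.22 V.
V_DS = 2.22 V ≥ V_ov = 1.63 V, confirming saturation.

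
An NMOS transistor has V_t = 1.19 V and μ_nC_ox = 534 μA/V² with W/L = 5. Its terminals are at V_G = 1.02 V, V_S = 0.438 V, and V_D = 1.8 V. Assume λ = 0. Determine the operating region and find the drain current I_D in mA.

V_GS = V_G − V_S = 1.02 − 0.438 = 0.582 V; V_DS = V_D − V_S = 1.8 − 0.438 = 1.36 V.
V_GS = 0.582 V < V_t = 1.19 V, so the transistor is in cutoff.

Cutoff; I_D = 0 mA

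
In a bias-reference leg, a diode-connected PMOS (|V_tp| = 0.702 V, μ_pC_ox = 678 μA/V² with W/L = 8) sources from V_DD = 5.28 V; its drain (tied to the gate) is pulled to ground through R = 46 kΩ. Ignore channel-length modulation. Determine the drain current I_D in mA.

I_D = 0.0954 mA

With gate tied to drain, V_SG = V_SD ≥ V_SG − |V_tp|, so the device is in saturation.
k_p = μ_pC_ox · (W/L) = 5.424 mA/V².
KCL at the drain: ½ k_p (V_SG − |V_tp|)² = (V_DD − V_SG)/R.
Let x = V_SG − 0.702. Then 125 x² + x − 4.578 = 0, giving x = 0.188 V (positive root), so V_SG = 0.89 V.
I_D = (V_DD − V_SG)/R = (5.28 − 0.89) / 46 = 0.0954 mA.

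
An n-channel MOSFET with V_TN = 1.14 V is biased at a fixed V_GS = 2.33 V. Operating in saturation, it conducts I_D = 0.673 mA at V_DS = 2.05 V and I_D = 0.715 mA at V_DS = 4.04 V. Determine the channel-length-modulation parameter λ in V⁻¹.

With V_GS fixed, I_D ∝ (1 + λ V_DS) in saturation, so I_D2/I_D1 = (1 + λ V_DS2)/(1 + λ V_DS1).
0.715/0.673 = 1.062 = (1 + 4.04 λ)/(1 + 2.05 λ).
Solving: λ (I_D1 V_DS2 − I_D2 V_DS1) = I_D2 − I_D1, so λ = (0.715 − 0.673) / (0.673 × 4.04 − 0.715 × 2.05) = 0.042 / 1.25 = 0.0335 V⁻¹.

λ = 0.0335 V⁻¹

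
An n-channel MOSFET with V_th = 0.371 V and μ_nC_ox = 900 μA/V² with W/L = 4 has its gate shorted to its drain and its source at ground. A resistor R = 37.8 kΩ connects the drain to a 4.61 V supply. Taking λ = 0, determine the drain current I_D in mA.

With gate tied to drain, V_GS = V_DS ≥ V_GS − V_th, so the device is in saturation.
k_n = μ_nC_ox · (W/L) = 3.6 mA/V².
KCL at the drain: ½ k_n (V_GS − V_th)² = (V_DD − V_GS)/R.
Let x = V_GS − 0.371. Then 68 x² + x − 4.239 = 0, giving x = 0.242 V (positive root), so V_GS = 0.613 V.
I_D = (V_DD − V_GS)/R = (4.61 − 0.613) / 37.8 = 0.106 mA.

I_D = 0.106 mA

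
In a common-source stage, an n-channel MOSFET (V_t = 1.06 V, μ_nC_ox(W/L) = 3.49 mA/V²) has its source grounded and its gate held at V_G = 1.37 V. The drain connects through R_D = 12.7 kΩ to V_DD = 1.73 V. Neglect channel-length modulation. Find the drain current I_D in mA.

I_D = 0.124 mA

V_GS = V_G = 1.37 V, so V_ov = 1.37 − 1.06 = 0.31 V.
Assume saturation: I_D = ½ k_n V_ov² = 0.5 × 3.49 × 0.31² = 0.168 mA, giving V_DS = V_DD − I_D R_D = 1.73 − 0.168 × 12.7 = -0.4 V.
But -0.4 V < V_ov = 0.31 V, so the device is actually in triode.
In triode I_D = k_n[V_ov V_DS − ½ V_DS²] and I_D = (V_DD − V_DS)/R_D. Equating: 22.2 V_DS² − 14.74 V_DS + 1.73 = 0, giving V_DS = 0.152 V (the root below V_ov).
I_D = (1.73 − 0.152) / 12.7 = 0.124 mA.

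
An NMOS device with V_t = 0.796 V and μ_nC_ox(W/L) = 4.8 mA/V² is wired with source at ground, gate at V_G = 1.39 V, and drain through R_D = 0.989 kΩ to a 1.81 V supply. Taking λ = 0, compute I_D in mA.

V_GS = V_G = 1.39 V, so V_ov = 1.39 − 0.796 = 0.594 V.
Assume saturation: I_D = ½ k_n V_ov² = 0.5 × 4.8 × 0.594² = 0.847 mA, giving V_DS = V_DD − I_D R_D = 1.81 − 0.847 × 0.989 = 0.973 V.
V_DS = 0.973 V ≥ V_ov = 0.594 V, confirming saturation.

I_D = 0.847 mA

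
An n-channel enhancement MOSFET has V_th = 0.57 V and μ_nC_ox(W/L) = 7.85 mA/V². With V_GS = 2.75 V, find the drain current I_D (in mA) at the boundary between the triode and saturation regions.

I_D = 18.7 mA

At the boundary V_DS = V_ov = V_GS − V_th = 2.75 − 0.57 = 2.18 V.
I_D = ½ k_n V_ov² = 0.5 × 7.85 × 2.18² = 18.7 mA.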